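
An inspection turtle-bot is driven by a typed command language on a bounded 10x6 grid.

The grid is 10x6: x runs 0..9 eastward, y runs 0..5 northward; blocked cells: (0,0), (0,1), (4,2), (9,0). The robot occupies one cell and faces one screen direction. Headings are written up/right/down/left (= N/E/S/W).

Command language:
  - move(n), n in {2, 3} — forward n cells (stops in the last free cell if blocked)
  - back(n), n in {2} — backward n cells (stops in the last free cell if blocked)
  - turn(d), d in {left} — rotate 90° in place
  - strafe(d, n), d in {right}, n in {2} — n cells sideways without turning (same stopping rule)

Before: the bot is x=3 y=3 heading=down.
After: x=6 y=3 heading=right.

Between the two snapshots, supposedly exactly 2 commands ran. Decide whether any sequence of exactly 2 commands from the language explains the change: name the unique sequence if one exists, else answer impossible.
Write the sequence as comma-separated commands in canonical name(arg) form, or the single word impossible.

key: cell and facing (now E) both changed — the 2 commands mix motion and turning
begin: x=3 y=3 heading=down
[1] after turn(left): x=3 y=3 heading=right
[2] after move(3): x=6 y=3 heading=right
uniquely the one of 25 2-step routes that fits.

turn(left), move(3)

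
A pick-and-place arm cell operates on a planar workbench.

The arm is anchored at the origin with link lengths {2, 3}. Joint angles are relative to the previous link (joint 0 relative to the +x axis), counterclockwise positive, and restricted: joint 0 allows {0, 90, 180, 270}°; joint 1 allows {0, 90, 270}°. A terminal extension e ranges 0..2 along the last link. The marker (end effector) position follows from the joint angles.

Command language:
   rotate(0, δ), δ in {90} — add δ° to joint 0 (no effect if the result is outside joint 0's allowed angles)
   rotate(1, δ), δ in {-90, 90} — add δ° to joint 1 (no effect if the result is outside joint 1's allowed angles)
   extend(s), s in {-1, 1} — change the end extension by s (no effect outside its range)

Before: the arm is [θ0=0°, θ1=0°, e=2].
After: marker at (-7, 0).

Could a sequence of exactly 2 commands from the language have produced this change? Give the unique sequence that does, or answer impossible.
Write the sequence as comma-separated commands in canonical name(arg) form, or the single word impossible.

initial: [θ0=0°, θ1=0°, e=2]
[1] after rotate(0, 90): [θ0=90°, θ1=0°, e=2]
[2] after rotate(0, 90): [θ0=180°, θ1=0°, e=2]
no other 2-command option fits: unique.

rotate(0, 90), rotate(0, 90)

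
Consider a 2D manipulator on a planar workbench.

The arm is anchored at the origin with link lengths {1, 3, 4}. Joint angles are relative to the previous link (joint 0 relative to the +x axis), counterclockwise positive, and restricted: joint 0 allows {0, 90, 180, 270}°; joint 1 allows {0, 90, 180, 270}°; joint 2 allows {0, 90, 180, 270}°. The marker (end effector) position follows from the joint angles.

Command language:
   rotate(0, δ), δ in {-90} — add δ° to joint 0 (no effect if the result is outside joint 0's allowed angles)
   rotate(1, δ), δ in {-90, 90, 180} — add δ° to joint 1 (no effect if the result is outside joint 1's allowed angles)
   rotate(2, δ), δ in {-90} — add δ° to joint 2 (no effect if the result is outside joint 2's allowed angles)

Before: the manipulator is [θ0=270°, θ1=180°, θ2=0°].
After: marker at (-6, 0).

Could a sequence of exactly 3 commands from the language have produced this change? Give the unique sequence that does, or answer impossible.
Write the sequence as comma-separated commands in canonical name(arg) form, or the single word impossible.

rotate(0, -90), rotate(0, -90), rotate(0, -90)

initial: [θ0=270°, θ1=180°, θ2=0°]
step 1 (rotate(0, -90)): [θ0=180°, θ1=180°, θ2=0°]
step 2 (rotate(0, -90)): [θ0=90°, θ1=180°, θ2=0°]
step 3 (rotate(0, -90)): [θ0=0°, θ1=180°, θ2=0°]
all 125 alternatives checked — unique.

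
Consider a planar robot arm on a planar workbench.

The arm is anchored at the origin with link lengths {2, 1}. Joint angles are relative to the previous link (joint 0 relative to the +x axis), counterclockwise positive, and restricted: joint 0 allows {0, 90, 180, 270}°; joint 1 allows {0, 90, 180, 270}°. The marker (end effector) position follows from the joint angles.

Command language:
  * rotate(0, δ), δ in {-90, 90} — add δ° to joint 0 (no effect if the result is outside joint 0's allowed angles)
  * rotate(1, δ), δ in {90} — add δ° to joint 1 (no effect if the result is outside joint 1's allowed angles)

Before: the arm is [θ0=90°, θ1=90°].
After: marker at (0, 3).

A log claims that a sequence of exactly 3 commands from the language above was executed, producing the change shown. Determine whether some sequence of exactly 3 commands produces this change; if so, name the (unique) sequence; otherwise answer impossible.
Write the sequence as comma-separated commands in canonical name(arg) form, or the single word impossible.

begin: [θ0=90°, θ1=90°]
t=1 rotate(1, 90) ⇒ [θ0=90°, θ1=180°]
t=2 rotate(1, 90) ⇒ [θ0=90°, θ1=270°]
t=3 rotate(1, 90) ⇒ [θ0=90°, θ1=0°]
uniquely the one of 27 3-step routes that fits.

rotate(1, 90), rotate(1, 90), rotate(1, 90)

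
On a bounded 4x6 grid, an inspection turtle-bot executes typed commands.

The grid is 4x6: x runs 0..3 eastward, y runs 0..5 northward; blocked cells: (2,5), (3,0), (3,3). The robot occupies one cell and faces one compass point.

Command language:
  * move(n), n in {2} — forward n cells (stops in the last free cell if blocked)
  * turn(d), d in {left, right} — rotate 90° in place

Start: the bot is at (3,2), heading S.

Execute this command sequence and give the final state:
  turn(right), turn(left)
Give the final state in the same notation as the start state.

at (3,2), heading S

initial: at (3,2), heading S
[1] after turn(right): at (3,2), heading W
[2] after turn(left): at (3,2), heading S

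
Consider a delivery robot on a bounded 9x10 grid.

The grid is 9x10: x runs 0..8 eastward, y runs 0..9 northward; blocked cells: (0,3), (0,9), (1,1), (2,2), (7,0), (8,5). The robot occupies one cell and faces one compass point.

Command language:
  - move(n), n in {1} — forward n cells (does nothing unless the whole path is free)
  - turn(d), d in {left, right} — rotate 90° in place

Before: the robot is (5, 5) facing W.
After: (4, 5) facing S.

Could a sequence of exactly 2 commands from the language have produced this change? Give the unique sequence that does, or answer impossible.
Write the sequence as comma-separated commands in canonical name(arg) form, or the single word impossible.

move(1), turn(left)

key: position moved to (4,5) AND the heading swung to S — translation plus rotation needed
from: (5, 5) facing W
1. move(1) → (4, 5) facing W
2. turn(left) → (4, 5) facing S
uniquely the one of 9 2-step routes that fits.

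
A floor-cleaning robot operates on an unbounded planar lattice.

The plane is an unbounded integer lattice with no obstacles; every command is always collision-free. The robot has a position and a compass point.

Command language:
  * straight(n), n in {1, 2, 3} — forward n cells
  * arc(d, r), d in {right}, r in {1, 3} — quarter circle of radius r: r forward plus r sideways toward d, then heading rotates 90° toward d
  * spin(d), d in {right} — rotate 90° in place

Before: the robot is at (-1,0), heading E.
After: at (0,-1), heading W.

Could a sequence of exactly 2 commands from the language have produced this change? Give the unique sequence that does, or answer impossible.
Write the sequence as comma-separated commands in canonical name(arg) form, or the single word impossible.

arc(right, 1), spin(right)

key: running spin(right) before arc(right, 1) would end elsewhere — order is forced
start: at (-1,0), heading E
t=1 arc(right, 1) ⇒ at (0,-1), heading S
t=2 spin(right) ⇒ at (0,-1), heading W
no rival 2-sequence matches.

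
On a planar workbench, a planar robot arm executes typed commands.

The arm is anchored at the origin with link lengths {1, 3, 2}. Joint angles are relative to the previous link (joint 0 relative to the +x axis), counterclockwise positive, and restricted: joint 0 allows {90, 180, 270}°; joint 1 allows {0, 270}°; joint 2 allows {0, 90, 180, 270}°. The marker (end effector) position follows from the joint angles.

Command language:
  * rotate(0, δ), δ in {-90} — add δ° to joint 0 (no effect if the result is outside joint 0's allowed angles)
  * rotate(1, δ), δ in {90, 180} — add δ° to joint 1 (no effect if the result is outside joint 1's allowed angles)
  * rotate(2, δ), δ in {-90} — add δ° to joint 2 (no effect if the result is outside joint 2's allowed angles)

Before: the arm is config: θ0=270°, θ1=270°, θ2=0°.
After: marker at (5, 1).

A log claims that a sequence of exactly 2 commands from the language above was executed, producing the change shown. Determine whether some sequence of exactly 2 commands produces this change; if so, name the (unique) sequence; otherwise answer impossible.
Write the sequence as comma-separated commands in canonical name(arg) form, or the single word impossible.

t0: config: θ0=270°, θ1=270°, θ2=0°
step 1 (rotate(0, -90)): config: θ0=180°, θ1=270°, θ2=0°
step 2 (rotate(0, -90)): config: θ0=90°, θ1=270°, θ2=0°
no rival 2-sequence matches.

rotate(0, -90), rotate(0, -90)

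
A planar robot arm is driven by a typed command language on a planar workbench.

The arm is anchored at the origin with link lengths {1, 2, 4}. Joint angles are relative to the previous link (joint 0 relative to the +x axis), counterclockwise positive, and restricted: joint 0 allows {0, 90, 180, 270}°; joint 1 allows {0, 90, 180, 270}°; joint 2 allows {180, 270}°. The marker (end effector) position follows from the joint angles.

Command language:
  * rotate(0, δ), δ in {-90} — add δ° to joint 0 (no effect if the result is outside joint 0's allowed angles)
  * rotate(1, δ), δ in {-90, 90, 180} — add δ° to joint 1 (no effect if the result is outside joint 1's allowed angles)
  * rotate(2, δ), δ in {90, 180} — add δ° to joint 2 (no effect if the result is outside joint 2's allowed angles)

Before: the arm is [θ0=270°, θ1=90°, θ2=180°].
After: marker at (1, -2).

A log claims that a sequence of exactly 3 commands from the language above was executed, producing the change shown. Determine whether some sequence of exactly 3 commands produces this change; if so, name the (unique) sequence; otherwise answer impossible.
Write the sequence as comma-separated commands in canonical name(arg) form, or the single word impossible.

start: [θ0=270°, θ1=90°, θ2=180°]
1. rotate(0, -90) → [θ0=180°, θ1=90°, θ2=180°]
2. rotate(0, -90) → [θ0=90°, θ1=90°, θ2=180°]
3. rotate(0, -90) → [θ0=0°, θ1=90°, θ2=180°]
all 216 alternatives checked — unique.

rotate(0, -90), rotate(0, -90), rotate(0, -90)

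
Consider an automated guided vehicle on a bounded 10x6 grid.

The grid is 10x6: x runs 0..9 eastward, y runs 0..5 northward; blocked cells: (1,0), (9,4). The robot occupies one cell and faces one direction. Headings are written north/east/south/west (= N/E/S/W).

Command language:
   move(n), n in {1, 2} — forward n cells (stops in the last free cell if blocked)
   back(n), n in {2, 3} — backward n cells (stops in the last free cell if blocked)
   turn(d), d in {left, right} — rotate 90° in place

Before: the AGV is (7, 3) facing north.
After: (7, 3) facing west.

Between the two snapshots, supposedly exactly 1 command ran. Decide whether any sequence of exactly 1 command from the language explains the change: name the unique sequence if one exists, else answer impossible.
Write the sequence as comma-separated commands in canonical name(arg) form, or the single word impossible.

key: parked at (7,3) the whole time — nothing moves the robot
start: (7, 3) facing north
t=1 turn(left) ⇒ (7, 3) facing west
no other 1-command option fits: unique.

turn(left)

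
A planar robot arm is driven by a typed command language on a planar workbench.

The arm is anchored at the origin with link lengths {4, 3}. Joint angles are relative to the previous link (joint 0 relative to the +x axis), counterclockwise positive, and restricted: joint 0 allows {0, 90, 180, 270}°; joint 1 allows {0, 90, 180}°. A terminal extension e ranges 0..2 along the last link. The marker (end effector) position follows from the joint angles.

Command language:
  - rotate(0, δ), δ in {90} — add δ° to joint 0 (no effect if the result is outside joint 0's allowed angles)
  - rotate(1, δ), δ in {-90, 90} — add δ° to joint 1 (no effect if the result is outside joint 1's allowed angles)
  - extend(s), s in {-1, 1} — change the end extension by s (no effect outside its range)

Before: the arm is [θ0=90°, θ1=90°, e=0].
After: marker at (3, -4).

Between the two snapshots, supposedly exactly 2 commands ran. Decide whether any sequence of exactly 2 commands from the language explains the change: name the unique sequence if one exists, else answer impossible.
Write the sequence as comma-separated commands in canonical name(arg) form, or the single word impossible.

initial: [θ0=90°, θ1=90°, e=0]
[1] after rotate(0, 90): [θ0=180°, θ1=90°, e=0]
[2] after rotate(0, 90): [θ0=270°, θ1=90°, e=0]
no other 2-command option fits: unique.

rotate(0, 90), rotate(0, 90)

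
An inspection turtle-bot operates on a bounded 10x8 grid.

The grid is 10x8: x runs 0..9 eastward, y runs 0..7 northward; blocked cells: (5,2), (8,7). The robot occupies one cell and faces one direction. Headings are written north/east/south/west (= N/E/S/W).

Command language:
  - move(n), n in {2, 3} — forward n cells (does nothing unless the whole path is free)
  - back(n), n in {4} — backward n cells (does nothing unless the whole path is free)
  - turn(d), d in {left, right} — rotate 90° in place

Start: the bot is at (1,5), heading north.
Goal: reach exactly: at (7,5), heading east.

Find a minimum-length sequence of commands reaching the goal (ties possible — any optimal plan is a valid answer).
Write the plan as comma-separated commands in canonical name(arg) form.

turn(right), move(3), move(3)

initial: at (1,5), heading north
t=1 turn(right) ⇒ at (1,5), heading east
t=2 move(3) ⇒ at (4,5), heading east
t=3 move(3) ⇒ at (7,5), heading east
minimal: 3 command(s), checked below 3.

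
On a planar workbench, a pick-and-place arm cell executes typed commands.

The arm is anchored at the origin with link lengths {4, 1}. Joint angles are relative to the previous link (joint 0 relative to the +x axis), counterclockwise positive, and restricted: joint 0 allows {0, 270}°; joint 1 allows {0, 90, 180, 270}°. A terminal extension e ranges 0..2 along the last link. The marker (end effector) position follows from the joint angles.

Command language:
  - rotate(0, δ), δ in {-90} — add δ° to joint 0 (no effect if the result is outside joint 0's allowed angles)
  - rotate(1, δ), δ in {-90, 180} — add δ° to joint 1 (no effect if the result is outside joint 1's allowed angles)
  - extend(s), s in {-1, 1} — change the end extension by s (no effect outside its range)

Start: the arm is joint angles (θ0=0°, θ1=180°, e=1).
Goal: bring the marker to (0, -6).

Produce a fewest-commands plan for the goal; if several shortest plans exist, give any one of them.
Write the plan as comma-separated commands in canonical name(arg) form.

rotate(0, -90), rotate(1, 180)

start: joint angles (θ0=0°, θ1=180°, e=1)
step 1 (rotate(0, -90)): joint angles (θ0=270°, θ1=180°, e=1)
step 2 (rotate(1, 180)): joint angles (θ0=270°, θ1=0°, e=1)
shorter routes all fall short; 2 is best.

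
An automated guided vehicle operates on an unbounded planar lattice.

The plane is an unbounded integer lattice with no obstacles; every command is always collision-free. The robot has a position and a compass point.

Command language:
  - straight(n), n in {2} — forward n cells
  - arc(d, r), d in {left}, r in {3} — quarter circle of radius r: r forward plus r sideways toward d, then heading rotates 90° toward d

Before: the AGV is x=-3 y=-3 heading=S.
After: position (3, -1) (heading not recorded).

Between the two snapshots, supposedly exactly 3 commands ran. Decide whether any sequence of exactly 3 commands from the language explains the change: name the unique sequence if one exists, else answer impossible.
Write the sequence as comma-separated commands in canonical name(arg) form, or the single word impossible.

arc(left, 3), arc(left, 3), straight(2)

key: order matters: swapping arc(left, 3) and straight(2) lands elsewhere
t0: x=-3 y=-3 heading=S
[1] after arc(left, 3): x=0 y=-6 heading=E
[2] after arc(left, 3): x=3 y=-3 heading=N
[3] after straight(2): x=3 y=-1 heading=N
no other 3-command option fits: unique.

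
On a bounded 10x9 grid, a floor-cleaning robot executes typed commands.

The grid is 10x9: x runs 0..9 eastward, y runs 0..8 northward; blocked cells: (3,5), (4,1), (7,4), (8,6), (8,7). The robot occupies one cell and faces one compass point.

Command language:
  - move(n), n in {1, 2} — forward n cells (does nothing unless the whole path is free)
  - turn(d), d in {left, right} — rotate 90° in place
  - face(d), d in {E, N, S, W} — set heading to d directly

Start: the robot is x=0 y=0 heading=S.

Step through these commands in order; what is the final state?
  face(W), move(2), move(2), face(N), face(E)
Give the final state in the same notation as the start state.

x=0 y=0 heading=E

t0: x=0 y=0 heading=S
step 1 (face(W)): x=0 y=0 heading=W
step 2 (move(2)): x=0 y=0 heading=W
step 3 (move(2)): x=0 y=0 heading=W
step 4 (face(N)): x=0 y=0 heading=N
step 5 (face(E)): x=0 y=0 heading=E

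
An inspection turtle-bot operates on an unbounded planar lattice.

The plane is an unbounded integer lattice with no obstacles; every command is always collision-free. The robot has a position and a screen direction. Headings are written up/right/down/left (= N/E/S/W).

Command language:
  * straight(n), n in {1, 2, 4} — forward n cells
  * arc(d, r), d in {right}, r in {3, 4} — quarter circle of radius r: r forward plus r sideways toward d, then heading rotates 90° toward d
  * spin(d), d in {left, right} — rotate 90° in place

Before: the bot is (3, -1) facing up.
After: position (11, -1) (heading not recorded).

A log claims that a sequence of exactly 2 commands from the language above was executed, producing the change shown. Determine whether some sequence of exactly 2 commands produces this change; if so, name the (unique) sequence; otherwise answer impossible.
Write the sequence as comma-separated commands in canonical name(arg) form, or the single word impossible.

arc(right, 4), arc(right, 4)

begin: (3, -1) facing up
[1] after arc(right, 4): (7, 3) facing right
[2] after arc(right, 4): (11, -1) facing down
uniquely the one of 49 2-step routes that fits.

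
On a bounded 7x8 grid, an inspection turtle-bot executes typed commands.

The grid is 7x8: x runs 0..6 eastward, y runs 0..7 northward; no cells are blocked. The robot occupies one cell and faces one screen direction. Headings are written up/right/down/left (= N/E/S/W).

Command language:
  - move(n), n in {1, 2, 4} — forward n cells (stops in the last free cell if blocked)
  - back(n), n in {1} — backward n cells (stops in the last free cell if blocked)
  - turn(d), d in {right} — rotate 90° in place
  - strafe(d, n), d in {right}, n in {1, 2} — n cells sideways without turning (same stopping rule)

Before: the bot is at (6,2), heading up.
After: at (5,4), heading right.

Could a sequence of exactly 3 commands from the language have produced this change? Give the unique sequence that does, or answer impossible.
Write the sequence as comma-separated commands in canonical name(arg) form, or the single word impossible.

move(2), turn(right), back(1)

key: position moved to (5,4) AND the heading swung to E — translation plus rotation needed
t0: at (6,2), heading up
[1] after move(2): at (6,4), heading up
[2] after turn(right): at (6,4), heading right
[3] after back(1): at (5,4), heading right
uniquely the one of 343 3-step routes that fits.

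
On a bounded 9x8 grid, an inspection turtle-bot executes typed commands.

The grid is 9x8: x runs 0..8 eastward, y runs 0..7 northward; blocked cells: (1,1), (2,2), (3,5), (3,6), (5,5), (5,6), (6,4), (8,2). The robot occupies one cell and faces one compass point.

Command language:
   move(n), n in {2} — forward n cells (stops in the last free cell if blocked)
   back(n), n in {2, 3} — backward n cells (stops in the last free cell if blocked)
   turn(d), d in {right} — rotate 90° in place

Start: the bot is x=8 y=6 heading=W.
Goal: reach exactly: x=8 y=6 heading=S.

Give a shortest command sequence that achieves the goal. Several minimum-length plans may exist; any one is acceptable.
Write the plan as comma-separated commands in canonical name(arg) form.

t0: x=8 y=6 heading=W
1. turn(right) → x=8 y=6 heading=N
2. turn(right) → x=8 y=6 heading=E
3. turn(right) → x=8 y=6 heading=S
no 2-step plan works, so 3 is optimal.

turn(right), turn(right), turn(right)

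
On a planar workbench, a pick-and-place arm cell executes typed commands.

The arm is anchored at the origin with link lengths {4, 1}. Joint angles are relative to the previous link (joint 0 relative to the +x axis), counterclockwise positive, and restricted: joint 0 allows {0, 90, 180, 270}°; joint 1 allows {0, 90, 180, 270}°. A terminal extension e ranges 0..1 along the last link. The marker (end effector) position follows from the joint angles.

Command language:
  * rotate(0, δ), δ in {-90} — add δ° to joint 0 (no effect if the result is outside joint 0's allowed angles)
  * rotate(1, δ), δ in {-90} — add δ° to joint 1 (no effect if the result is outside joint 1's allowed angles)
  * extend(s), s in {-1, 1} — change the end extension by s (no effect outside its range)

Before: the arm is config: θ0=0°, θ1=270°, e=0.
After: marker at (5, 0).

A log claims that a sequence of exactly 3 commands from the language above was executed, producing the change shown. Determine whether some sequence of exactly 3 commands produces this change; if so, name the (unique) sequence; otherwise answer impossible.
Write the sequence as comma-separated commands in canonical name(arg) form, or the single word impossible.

from: config: θ0=0°, θ1=270°, e=0
step 1 (rotate(1, -90)): config: θ0=0°, θ1=180°, e=0
step 2 (rotate(1, -90)): config: θ0=0°, θ1=90°, e=0
step 3 (rotate(1, -90)): config: θ0=0°, θ1=0°, e=0
no other 3-command option fits: unique.

rotate(1, -90), rotate(1, -90), rotate(1, -90)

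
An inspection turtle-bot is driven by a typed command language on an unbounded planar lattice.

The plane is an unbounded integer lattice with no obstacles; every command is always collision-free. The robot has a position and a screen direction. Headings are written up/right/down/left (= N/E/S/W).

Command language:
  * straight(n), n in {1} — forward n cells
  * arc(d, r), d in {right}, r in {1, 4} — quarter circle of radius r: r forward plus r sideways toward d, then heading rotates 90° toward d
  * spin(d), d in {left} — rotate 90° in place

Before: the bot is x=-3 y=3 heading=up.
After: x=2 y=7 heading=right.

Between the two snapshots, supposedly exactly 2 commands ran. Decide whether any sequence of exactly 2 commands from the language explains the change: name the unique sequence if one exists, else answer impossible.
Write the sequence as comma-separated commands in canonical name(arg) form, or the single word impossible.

key: running straight(1) before arc(right, 4) would end elsewhere — order is forced
start: x=-3 y=3 heading=up
1. arc(right, 4) → x=1 y=7 heading=right
2. straight(1) → x=2 y=7 heading=right
all 16 alternatives checked — unique.

arc(right, 4), straight(1)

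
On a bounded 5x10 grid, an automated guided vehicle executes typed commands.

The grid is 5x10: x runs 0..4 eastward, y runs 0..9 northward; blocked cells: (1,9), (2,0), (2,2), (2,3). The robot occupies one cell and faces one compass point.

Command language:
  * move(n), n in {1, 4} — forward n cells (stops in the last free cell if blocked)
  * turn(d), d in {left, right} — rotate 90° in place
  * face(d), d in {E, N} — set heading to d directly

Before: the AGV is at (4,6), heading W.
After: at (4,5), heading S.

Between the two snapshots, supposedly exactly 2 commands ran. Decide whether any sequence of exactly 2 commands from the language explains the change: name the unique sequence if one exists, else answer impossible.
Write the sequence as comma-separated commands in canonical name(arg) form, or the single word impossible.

turn(left), move(1)

key: cell and facing (now S) both changed — the 2 commands mix motion and turning
t0: at (4,6), heading W
step 1 (turn(left)): at (4,6), heading S
step 2 (move(1)): at (4,5), heading S
uniquely the one of 36 2-step routes that fits.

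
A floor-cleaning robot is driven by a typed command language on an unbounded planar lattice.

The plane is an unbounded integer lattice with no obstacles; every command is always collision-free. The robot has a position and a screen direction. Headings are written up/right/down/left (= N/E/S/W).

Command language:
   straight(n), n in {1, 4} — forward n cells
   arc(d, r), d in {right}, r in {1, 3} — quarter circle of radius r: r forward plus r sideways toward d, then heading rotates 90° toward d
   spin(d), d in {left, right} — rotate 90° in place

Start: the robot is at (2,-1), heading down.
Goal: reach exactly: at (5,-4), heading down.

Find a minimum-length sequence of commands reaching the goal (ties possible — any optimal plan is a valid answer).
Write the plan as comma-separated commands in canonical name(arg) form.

begin: at (2,-1), heading down
step 1 (spin(left)): at (2,-1), heading right
step 2 (arc(right, 3)): at (5,-4), heading down
minimal: 2 command(s), checked below 2.

spin(left), arc(right, 3)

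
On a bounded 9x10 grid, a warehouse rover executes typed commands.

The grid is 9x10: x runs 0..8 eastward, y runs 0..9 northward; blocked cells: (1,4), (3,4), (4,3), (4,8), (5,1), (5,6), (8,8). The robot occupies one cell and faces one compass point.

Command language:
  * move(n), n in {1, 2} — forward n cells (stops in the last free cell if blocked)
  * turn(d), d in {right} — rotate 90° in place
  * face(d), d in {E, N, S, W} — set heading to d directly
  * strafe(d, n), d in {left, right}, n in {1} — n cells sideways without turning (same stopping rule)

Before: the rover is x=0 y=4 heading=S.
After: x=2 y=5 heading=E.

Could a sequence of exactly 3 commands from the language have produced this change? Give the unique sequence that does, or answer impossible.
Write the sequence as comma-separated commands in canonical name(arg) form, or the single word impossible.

face(E), strafe(left, 1), move(2)

key: order matters: swapping face(E) and move(2) lands elsewhere
begin: x=0 y=4 heading=S
t=1 face(E) ⇒ x=0 y=4 heading=E
t=2 strafe(left, 1) ⇒ x=0 y=5 heading=E
t=3 move(2) ⇒ x=2 y=5 heading=E
no rival 3-sequence matches.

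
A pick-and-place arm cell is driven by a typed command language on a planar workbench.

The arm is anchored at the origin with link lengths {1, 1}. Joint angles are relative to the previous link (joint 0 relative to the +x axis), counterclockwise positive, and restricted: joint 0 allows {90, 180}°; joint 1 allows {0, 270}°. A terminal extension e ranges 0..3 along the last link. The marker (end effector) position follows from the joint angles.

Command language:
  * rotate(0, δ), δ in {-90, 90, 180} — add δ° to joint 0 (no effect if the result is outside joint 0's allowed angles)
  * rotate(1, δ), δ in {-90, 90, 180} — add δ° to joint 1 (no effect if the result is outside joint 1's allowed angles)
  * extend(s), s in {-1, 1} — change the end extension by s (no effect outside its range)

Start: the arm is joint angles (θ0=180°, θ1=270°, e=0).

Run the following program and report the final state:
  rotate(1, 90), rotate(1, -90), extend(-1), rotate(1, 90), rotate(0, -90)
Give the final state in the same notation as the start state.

joint angles (θ0=90°, θ1=0°, e=0)

initial: joint angles (θ0=180°, θ1=270°, e=0)
t=1 rotate(1, 90) ⇒ joint angles (θ0=180°, θ1=0°, e=0)
t=2 rotate(1, -90) ⇒ joint angles (θ0=180°, θ1=270°, e=0)
t=3 extend(-1) ⇒ joint angles (θ0=180°, θ1=270°, e=0)
t=4 rotate(1, 90) ⇒ joint angles (θ0=180°, θ1=0°, e=0)
t=5 rotate(0, -90) ⇒ joint angles (θ0=90°, θ1=0°, e=0)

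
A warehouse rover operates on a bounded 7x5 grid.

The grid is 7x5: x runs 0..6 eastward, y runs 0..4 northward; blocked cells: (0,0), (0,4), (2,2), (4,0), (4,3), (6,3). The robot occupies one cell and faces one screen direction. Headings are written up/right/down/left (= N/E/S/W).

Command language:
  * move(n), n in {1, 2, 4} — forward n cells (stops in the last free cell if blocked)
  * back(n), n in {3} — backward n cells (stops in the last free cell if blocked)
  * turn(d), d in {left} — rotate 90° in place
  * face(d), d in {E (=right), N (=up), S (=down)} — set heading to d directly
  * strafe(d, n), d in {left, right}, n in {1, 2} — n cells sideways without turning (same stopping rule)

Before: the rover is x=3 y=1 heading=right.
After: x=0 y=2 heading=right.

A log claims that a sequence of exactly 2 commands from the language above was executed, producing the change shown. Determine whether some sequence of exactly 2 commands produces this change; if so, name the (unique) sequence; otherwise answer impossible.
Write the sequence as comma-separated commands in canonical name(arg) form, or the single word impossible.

back(3), strafe(left, 1)

key: order matters: swapping back(3) and strafe(left, 1) lands elsewhere
begin: x=3 y=1 heading=right
step 1 (back(3)): x=0 y=1 heading=right
step 2 (strafe(left, 1)): x=0 y=2 heading=right
no other 2-command option fits: unique.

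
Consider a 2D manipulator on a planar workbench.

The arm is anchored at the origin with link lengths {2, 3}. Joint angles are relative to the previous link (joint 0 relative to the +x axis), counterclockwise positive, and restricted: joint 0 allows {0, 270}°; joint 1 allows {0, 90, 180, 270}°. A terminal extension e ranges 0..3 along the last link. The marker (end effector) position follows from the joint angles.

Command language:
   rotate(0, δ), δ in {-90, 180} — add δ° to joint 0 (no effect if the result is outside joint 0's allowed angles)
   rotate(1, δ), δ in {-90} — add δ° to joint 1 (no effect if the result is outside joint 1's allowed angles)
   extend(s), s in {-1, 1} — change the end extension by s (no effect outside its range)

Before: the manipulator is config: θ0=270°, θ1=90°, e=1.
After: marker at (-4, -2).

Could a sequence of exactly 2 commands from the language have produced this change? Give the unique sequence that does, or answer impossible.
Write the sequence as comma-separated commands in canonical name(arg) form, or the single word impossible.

rotate(1, -90), rotate(1, -90)

from: config: θ0=270°, θ1=90°, e=1
step 1 (rotate(1, -90)): config: θ0=270°, θ1=0°, e=1
step 2 (rotate(1, -90)): config: θ0=270°, θ1=270°, e=1
all 25 alternatives checked — unique.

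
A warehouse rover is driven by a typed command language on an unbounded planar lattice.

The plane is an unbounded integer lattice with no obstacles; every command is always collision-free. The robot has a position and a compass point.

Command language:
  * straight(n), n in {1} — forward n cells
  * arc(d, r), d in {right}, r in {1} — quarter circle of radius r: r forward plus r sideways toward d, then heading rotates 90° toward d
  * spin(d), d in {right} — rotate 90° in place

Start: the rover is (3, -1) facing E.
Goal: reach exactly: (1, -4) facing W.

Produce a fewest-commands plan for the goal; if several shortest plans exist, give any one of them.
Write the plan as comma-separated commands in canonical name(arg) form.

arc(right, 1), straight(1), arc(right, 1), straight(1), straight(1)

initial: (3, -1) facing E
1. arc(right, 1) → (4, -2) facing S
2. straight(1) → (4, -3) facing S
3. arc(right, 1) → (3, -4) facing W
4. straight(1) → (2, -4) facing W
5. straight(1) → (1, -4) facing W
minimal: 5 command(s), checked below 5.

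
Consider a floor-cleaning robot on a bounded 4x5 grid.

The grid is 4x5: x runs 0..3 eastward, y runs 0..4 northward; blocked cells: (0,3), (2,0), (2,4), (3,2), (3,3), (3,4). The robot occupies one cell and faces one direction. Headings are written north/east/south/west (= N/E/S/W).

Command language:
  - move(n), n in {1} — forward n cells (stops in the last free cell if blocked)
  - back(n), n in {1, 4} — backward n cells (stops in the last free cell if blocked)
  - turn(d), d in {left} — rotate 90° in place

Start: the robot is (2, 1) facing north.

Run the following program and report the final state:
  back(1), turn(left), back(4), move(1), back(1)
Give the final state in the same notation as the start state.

(3, 1) facing west

initial: (2, 1) facing north
step 1 (back(1)): (2, 1) facing north
step 2 (turn(left)): (2, 1) facing west
step 3 (back(4)): (3, 1) facing west
step 4 (move(1)): (2, 1) facing west
step 5 (back(1)): (3, 1) facing west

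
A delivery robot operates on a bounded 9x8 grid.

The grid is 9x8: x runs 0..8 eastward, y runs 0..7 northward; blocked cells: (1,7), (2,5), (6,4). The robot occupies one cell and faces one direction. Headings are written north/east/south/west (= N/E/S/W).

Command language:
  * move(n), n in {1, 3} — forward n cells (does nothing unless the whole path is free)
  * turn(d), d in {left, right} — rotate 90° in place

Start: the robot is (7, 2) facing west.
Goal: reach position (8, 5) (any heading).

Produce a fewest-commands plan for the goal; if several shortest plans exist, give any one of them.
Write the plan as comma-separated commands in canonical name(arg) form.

turn(right), move(3), turn(right), move(1)

start: (7, 2) facing west
t=1 turn(right) ⇒ (7, 2) facing north
t=2 move(3) ⇒ (7, 5) facing north
t=3 turn(right) ⇒ (7, 5) facing east
t=4 move(1) ⇒ (8, 5) facing east
nothing shorter than 4 reaches the goal.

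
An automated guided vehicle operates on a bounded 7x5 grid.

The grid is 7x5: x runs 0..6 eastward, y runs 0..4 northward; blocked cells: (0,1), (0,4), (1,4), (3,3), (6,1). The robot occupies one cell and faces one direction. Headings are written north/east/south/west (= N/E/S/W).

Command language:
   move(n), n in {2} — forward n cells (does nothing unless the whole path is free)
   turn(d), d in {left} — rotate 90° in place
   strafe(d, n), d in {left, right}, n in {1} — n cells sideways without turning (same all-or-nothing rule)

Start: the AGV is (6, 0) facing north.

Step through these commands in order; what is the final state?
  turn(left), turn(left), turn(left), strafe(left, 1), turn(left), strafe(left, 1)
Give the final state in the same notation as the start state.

initial: (6, 0) facing north
1. turn(left) → (6, 0) facing west
2. turn(left) → (6, 0) facing south
3. turn(left) → (6, 0) facing east
4. strafe(left, 1) → (6, 0) facing east
5. turn(left) → (6, 0) facing north
6. strafe(left, 1) → (5, 0) facing north

(5, 0) facing north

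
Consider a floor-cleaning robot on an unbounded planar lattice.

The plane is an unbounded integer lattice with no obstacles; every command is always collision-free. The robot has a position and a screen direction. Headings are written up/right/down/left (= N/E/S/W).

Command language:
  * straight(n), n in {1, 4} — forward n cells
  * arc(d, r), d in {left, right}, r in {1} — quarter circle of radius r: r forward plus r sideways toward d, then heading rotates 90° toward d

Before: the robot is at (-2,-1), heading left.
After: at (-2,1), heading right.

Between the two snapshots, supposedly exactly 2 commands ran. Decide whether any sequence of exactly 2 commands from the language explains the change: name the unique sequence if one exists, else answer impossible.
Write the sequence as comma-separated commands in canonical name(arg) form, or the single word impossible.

arc(right, 1), arc(right, 1)

key: cell and facing (now E) both changed — the 2 commands mix motion and turning
initial: at (-2,-1), heading left
[1] after arc(right, 1): at (-3,0), heading up
[2] after arc(right, 1): at (-2,1), heading right
all 16 alternatives checked — unique.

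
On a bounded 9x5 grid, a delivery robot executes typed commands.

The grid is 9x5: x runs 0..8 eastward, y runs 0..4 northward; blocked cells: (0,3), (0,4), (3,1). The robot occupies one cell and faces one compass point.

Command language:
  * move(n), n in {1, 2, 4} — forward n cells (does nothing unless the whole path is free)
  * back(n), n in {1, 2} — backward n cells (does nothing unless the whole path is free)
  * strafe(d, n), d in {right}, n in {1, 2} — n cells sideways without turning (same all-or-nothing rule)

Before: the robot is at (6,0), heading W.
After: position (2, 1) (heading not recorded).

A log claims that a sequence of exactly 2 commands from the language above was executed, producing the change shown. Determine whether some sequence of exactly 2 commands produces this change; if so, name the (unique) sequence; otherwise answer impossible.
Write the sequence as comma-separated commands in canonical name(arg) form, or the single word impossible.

move(4), strafe(right, 1)

key: order matters: swapping move(4) and strafe(right, 1) lands elsewhere
start: at (6,0), heading W
t=1 move(4) ⇒ at (2,0), heading W
t=2 strafe(right, 1) ⇒ at (2,1), heading W
no other 2-command option fits: unique.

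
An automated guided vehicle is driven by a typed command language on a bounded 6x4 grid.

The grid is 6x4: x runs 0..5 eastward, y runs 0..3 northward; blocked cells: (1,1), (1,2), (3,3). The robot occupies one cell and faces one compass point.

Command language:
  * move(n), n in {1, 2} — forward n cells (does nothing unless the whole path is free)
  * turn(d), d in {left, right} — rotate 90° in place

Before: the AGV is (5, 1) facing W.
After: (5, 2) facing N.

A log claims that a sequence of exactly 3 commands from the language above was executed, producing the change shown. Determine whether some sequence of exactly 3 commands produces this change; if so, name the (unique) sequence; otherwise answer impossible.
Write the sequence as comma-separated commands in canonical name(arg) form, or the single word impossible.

turn(right), move(1), move(2)

key: order matters: swapping turn(right) and move(2) lands elsewhere
begin: (5, 1) facing W
t=1 turn(right) ⇒ (5, 1) facing N
t=2 move(1) ⇒ (5, 2) facing N
t=3 move(2) ⇒ (5, 2) facing N
no rival 3-sequence matches.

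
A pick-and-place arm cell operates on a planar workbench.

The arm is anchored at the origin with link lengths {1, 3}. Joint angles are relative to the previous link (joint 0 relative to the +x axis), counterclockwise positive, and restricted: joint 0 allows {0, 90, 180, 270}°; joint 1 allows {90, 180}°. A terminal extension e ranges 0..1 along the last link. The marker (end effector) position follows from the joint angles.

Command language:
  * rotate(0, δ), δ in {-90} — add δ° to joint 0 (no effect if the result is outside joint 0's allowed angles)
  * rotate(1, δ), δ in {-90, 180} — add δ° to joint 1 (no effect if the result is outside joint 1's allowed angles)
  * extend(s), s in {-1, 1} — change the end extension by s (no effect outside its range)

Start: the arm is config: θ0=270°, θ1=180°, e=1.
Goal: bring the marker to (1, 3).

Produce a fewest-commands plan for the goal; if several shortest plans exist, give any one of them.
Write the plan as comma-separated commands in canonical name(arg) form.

begin: config: θ0=270°, θ1=180°, e=1
[1] after rotate(0, -90): config: θ0=180°, θ1=180°, e=1
[2] after rotate(0, -90): config: θ0=90°, θ1=180°, e=1
[3] after rotate(0, -90): config: θ0=0°, θ1=180°, e=1
[4] after rotate(1, -90): config: θ0=0°, θ1=90°, e=1
[5] after extend(-1): config: θ0=0°, θ1=90°, e=0
nothing shorter than 5 reaches the goal.

rotate(0, -90), rotate(0, -90), rotate(0, -90), rotate(1, -90), extend(-1)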